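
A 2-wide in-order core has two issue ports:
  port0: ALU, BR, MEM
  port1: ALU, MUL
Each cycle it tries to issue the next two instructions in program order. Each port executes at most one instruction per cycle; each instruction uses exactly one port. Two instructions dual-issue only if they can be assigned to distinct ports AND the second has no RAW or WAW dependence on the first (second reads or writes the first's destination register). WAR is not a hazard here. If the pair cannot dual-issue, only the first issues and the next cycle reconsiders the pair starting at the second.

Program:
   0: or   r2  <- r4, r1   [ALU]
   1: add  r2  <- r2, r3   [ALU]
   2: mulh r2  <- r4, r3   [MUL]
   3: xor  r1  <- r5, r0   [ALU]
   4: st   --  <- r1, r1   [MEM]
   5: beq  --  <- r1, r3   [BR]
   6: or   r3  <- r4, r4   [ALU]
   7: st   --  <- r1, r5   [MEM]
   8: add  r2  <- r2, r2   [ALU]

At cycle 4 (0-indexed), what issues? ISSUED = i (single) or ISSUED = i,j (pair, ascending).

ISSUED = 5,6

0. or.ALU @i0  | RAW+WAW r2
1. add.ALU @i1  | WAW r2
2. mulh.MUL;xor.ALU @i2/i3  | pair
3. st.MEM @i4  | no-port MEM/BR
4. beq.BR;or.ALU @i5/i6  | pair
5. st.MEM;add.ALU @i7/i8  | pair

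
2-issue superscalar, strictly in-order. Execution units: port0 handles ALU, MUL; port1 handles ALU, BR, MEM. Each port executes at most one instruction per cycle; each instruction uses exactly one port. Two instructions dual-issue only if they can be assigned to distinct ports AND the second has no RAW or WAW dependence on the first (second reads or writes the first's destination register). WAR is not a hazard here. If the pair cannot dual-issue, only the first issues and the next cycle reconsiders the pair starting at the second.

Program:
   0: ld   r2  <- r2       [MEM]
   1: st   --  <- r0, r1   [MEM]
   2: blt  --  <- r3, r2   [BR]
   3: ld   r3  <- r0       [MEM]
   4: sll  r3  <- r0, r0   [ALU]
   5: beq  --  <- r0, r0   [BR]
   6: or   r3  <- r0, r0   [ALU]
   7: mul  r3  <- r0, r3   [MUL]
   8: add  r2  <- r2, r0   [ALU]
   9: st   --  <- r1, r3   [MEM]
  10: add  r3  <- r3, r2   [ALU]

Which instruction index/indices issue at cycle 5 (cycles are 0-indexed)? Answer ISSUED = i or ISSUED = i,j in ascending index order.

  cy0 -> i0 (ld) no-port MEM/MEM
  cy1 -> i1 (st) no-port MEM/BR
  cy2 -> i2 (blt) no-port BR/MEM
  cy3 -> i3 (ld) WAW r3
  cy4 -> i4+i5 (sll beq) dual
  cy5 -> i6 (or) RAW+WAW r3
  cy6 -> i7+i8 (mul add) dual
  cy7 -> i9+i10 (st add) dual

ISSUED = 6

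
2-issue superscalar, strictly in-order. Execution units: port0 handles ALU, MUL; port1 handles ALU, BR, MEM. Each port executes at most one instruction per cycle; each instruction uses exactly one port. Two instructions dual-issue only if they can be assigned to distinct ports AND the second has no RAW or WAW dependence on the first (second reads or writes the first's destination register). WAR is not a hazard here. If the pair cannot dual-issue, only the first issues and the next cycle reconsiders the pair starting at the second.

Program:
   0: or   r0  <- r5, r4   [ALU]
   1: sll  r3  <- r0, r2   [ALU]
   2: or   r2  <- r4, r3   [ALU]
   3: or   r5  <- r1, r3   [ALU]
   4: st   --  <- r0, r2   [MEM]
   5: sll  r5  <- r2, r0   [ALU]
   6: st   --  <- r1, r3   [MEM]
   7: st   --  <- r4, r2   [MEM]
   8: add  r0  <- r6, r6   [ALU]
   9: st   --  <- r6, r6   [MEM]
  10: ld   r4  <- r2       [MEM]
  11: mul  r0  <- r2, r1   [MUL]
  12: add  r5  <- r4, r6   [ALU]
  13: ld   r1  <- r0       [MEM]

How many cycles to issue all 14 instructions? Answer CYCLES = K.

CYCLES = 9

0. or.ALU @i0  | RAW r0
1. sll.ALU @i1  | RAW r3
2. or.ALU/or.ALU @i2,i3  | 2-wide
3. st.MEM/sll.ALU @i4,i5  | 2-wide
4. st.MEM @i6  | no-port MEM/MEM
5. st.MEM/add.ALU @i7,i8  | 2-wide
6. st.MEM @i9  | no-port MEM/MEM
7. ld.MEM/mul.MUL @i10,i11  | 2-wide
8. add.ALU/ld.MEM @i12,i13  | 2-wide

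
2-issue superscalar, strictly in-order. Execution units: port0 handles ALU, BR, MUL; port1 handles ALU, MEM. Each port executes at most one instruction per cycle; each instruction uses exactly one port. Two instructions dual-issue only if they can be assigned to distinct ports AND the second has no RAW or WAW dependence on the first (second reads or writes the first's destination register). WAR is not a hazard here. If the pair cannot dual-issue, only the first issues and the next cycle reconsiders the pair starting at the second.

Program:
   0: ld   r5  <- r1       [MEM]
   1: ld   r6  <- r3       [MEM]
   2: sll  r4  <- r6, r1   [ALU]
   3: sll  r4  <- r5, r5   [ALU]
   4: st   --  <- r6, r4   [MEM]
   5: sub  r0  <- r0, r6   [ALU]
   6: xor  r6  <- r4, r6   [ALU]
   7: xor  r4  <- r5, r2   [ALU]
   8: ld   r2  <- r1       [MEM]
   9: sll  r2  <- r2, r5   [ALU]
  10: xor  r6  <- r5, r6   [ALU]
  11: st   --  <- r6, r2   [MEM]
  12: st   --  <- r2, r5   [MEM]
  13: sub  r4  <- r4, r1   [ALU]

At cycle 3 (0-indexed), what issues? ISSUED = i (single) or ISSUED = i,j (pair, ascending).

ISSUED = 3

#0 head=0: ld i0 no-port MEM/MEM
#1 head=1: ld i1 RAW r6
#2 head=2: sll i2 WAW r4
#3 head=3: sll i3 RAW r4
#4 head=4: st;sub i4/i5 2-wide
#5 head=6: xor;xor i6/i7 2-wide
#6 head=8: ld i8 RAW+WAW r2
#7 head=9: sll;xor i9/i10 2-wide
#8 head=11: st i11 no-port MEM/MEM
#9 head=12: st;sub i12/i13 2-wide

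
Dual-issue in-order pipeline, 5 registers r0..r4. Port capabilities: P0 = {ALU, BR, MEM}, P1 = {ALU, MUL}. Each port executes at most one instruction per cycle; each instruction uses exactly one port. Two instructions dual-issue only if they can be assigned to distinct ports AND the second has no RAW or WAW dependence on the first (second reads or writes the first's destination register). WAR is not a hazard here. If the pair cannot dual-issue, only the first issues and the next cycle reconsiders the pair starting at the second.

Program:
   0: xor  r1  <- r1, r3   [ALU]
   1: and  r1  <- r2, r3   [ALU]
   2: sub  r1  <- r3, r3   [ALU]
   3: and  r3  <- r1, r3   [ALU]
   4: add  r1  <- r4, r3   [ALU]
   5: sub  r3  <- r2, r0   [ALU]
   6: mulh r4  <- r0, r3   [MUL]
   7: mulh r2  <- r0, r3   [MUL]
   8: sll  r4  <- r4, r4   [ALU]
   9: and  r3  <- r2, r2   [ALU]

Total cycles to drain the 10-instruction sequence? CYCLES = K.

#0 head=0: xor i0 WAW r1
#1 head=1: and i1 WAW r1
#2 head=2: sub i2 RAW r1
#3 head=3: and i3 RAW r3
#4 head=4: add+sub i4/i5 2-wide
#5 head=6: mulh i6 no-port MUL/MUL
#6 head=7: mulh+sll i7/i8 2-wide
#7 head=9: and i9 tail

CYCLES = 8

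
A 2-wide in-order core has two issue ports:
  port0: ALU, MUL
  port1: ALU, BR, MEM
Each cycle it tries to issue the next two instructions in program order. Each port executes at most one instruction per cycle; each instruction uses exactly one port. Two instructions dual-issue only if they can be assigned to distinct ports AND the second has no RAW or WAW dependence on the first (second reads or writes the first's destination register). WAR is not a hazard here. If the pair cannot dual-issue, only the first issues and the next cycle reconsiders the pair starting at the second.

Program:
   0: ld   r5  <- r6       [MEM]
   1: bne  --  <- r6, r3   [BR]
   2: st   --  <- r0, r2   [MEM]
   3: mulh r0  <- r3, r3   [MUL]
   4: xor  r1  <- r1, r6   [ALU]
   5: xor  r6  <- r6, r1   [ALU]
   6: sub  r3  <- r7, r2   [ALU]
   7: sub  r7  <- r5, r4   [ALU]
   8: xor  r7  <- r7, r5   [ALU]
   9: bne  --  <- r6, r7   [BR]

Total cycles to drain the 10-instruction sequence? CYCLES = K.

c0: i0 ld  no-port MEM/BR
c1: i1 bne  no-port BR/MEM
c2: i2/i3 st/mulh  2-wide
c3: i4 xor  RAW r1
c4: i5/i6 xor/sub  2-wide
c5: i7 sub  RAW+WAW r7
c6: i8 xor  RAW r7
c7: i9 bne  tail

CYCLES = 8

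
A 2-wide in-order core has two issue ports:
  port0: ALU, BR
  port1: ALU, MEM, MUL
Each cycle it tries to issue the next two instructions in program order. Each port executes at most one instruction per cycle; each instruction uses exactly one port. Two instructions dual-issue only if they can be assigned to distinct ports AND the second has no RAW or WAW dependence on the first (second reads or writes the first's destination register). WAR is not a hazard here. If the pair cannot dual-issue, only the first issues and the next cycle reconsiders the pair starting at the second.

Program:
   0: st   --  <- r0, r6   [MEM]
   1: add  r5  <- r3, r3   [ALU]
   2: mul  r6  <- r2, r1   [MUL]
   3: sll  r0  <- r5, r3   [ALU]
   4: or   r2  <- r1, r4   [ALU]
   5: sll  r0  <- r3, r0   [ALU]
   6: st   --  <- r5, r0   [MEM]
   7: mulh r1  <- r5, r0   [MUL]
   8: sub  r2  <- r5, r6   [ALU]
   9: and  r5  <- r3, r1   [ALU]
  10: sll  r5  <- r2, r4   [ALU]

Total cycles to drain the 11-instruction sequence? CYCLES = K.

c0: i0/i1 st+add  dual
c1: i2/i3 mul+sll  dual
c2: i4/i5 or+sll  dual
c3: i6 st  no-port MEM/MUL
c4: i7/i8 mulh+sub  dual
c5: i9 and  WAW r5
c6: i10 sll  tail

CYCLES = 7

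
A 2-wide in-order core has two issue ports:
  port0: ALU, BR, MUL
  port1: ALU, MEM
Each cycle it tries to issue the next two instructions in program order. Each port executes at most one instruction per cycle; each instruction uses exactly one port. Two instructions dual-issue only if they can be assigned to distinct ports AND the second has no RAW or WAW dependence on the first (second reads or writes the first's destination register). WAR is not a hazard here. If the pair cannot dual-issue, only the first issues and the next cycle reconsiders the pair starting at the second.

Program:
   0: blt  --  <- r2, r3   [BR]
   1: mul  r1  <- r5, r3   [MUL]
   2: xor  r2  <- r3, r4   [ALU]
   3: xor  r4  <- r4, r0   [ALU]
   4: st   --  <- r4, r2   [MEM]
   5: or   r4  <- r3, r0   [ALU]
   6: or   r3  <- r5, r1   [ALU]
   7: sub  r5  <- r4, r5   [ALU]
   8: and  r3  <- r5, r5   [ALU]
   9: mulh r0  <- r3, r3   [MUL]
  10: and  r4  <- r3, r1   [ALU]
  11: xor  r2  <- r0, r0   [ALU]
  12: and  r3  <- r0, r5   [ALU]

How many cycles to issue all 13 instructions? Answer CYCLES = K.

t=0 i0:blt ; no-port BR/MUL
t=1 i1,i2:mul/xor ; 2-wide
t=2 i3:xor ; RAW r4
t=3 i4,i5:st/or ; 2-wide
t=4 i6,i7:or/sub ; 2-wide
t=5 i8:and ; RAW r3
t=6 i9,i10:mulh/and ; 2-wide
t=7 i11,i12:xor/and ; 2-wide

CYCLES = 8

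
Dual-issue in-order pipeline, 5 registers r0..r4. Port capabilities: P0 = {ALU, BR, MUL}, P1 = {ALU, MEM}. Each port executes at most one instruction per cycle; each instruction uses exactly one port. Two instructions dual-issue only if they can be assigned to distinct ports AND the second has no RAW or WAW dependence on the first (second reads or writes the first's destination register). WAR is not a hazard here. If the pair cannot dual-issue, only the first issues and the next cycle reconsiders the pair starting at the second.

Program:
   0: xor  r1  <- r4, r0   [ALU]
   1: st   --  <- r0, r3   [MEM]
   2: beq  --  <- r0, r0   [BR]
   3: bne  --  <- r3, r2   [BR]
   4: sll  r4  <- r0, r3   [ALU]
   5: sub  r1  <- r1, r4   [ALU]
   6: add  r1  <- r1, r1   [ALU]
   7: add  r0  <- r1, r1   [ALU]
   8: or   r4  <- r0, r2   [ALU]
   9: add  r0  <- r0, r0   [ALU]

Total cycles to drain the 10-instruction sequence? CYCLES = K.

CYCLES = 7

[0] i0,i1  xor.ALU+st.MEM  -- pair
[1] i2  beq.BR  -- no-port BR/BR
[2] i3,i4  bne.BR+sll.ALU  -- pair
[3] i5  sub.ALU  -- RAW+WAW r1
[4] i6  add.ALU  -- RAW r1
[5] i7  add.ALU  -- RAW r0
[6] i8,i9  or.ALU+add.ALU  -- pair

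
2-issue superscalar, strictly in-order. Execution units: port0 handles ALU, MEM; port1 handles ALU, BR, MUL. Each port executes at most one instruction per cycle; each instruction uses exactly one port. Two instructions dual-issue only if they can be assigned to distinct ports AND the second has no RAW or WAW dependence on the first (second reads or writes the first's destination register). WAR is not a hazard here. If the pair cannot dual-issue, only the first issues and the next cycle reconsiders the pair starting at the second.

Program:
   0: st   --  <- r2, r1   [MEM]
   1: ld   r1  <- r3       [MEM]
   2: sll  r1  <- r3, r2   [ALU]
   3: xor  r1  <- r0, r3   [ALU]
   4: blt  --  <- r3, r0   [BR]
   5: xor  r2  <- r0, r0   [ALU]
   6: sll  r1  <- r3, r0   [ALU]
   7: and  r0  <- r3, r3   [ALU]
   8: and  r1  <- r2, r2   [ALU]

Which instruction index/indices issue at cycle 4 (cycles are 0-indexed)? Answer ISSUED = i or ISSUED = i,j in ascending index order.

[0] i0  st  -- no-port MEM/MEM
[1] i1  ld  -- WAW r1
[2] i2  sll  -- WAW r1
[3] i3/i4  xor+blt  -- dual
[4] i5/i6  xor+sll  -- dual
[5] i7/i8  and+and  -- dual

ISSUED = 5,6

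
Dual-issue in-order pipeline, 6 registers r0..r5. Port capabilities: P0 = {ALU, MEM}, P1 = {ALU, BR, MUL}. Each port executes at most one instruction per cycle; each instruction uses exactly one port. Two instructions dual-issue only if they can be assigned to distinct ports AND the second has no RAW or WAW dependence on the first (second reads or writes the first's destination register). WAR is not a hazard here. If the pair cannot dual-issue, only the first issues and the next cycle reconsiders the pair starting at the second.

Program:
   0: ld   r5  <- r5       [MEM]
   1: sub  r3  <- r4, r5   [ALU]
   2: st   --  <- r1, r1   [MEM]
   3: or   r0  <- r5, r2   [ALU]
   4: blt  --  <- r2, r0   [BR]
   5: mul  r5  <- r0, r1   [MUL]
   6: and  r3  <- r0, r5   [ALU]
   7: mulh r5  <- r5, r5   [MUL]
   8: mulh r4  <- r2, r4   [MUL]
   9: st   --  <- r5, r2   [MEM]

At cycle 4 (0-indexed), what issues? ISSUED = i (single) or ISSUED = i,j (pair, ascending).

ISSUED = 5

c0: i0 ld.MEM  RAW r5
c1: i1&i2 sub.ALU st.MEM  pair
c2: i3 or.ALU  RAW r0
c3: i4 blt.BR  no-port BR/MUL
c4: i5 mul.MUL  RAW r5
c5: i6&i7 and.ALU mulh.MUL  pair
c6: i8&i9 mulh.MUL st.MEM  pair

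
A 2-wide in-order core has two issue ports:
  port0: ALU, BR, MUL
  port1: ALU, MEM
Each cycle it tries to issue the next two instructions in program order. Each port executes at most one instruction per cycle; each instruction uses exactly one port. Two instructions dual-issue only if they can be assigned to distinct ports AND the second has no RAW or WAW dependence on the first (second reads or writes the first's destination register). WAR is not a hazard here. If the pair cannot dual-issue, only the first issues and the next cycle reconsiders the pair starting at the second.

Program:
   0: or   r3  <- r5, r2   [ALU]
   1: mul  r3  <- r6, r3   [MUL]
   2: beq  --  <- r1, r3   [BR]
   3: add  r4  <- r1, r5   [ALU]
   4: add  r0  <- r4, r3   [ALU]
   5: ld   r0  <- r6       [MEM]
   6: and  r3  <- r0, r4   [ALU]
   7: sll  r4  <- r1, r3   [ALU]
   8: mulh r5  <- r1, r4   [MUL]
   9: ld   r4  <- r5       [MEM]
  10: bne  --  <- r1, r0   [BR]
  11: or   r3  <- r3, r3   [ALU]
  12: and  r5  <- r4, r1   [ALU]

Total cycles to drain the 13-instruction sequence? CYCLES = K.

0. or @i0  | RAW+WAW r3
1. mul @i1  | no-port MUL/BR
2. beq;add @i2+i3  | dual
3. add @i4  | WAW r0
4. ld @i5  | RAW r0
5. and @i6  | RAW r3
6. sll @i7  | RAW r4
7. mulh @i8  | RAW r5
8. ld;bne @i9+i10  | dual
9. or;and @i11+i12  | dual

CYCLES = 10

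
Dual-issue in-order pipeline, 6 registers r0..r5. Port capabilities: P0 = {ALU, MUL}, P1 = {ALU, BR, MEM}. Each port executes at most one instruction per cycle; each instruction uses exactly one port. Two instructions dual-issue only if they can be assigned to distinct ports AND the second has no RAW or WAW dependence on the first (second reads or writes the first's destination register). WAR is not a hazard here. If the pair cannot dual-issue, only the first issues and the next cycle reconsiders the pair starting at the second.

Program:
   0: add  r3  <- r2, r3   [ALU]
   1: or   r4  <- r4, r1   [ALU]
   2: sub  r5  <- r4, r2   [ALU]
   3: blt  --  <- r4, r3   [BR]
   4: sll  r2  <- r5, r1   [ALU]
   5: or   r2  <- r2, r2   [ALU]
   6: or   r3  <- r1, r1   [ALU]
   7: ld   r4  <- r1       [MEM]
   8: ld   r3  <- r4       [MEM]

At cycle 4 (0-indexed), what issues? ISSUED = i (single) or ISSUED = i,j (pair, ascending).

ISSUED = 7

t=0 i0&i1:add.ALU or.ALU ; pair
t=1 i2&i3:sub.ALU blt.BR ; pair
t=2 i4:sll.ALU ; RAW+WAW r2
t=3 i5&i6:or.ALU or.ALU ; pair
t=4 i7:ld.MEM ; no-port MEM/MEM
t=5 i8:ld.MEM ; tail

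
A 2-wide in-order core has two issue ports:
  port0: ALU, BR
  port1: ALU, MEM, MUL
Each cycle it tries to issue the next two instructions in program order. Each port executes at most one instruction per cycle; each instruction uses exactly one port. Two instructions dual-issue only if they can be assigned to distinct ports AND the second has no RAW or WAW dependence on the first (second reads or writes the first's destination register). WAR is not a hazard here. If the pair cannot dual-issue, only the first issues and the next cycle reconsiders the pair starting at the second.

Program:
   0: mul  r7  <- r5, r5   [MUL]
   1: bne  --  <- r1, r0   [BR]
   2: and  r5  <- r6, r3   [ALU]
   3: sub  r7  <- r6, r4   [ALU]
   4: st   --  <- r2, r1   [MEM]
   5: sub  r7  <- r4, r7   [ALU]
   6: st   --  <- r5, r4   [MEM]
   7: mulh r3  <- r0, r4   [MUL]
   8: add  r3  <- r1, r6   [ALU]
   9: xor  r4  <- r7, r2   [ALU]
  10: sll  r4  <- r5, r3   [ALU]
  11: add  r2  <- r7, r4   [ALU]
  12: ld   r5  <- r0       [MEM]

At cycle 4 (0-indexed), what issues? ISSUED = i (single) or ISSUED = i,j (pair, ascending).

0. mul.MUL bne.BR @i0+i1  | 2-wide
1. and.ALU sub.ALU @i2+i3  | 2-wide
2. st.MEM sub.ALU @i4+i5  | 2-wide
3. st.MEM @i6  | no-port MEM/MUL
4. mulh.MUL @i7  | WAW r3
5. add.ALU xor.ALU @i8+i9  | 2-wide
6. sll.ALU @i10  | RAW r4
7. add.ALU ld.MEM @i11+i12  | 2-wide

ISSUED = 7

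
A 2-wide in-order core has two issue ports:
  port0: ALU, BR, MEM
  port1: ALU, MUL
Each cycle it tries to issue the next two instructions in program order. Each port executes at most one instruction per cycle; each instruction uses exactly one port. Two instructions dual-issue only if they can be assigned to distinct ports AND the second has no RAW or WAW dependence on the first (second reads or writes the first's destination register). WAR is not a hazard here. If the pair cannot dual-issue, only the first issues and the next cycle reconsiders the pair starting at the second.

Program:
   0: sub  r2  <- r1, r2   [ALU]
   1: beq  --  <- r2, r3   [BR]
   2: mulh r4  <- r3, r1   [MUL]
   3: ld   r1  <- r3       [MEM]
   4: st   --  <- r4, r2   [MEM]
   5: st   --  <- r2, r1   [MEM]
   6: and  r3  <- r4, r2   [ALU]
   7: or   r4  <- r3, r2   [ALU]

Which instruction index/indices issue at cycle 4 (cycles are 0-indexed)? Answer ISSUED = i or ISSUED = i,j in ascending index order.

ISSUED = 5,6

t=0 i0:sub ; RAW r2
t=1 i1+i2:beq mulh ; 2-wide
t=2 i3:ld ; no-port MEM/MEM
t=3 i4:st ; no-port MEM/MEM
t=4 i5+i6:st and ; 2-wide
t=5 i7:or ; tail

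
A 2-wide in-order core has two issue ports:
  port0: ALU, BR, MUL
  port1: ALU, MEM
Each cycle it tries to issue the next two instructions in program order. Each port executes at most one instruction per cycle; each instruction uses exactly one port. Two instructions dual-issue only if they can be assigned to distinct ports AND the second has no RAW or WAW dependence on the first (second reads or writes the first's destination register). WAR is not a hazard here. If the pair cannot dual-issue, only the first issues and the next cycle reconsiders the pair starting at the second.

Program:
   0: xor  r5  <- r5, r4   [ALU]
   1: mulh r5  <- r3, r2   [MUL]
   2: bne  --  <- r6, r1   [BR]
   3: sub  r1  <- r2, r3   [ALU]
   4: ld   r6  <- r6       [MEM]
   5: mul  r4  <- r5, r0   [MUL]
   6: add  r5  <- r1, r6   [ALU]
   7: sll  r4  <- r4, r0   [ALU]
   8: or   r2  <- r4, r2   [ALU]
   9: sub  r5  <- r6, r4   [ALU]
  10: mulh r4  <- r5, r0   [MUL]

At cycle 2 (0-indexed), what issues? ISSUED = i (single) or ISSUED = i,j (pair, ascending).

ISSUED = 2,3

#0 head=0: xor i0 WAW r5
#1 head=1: mulh i1 no-port MUL/BR
#2 head=2: bne;sub i2&i3 pair
#3 head=4: ld;mul i4&i5 pair
#4 head=6: add;sll i6&i7 pair
#5 head=8: or;sub i8&i9 pair
#6 head=10: mulh i10 tail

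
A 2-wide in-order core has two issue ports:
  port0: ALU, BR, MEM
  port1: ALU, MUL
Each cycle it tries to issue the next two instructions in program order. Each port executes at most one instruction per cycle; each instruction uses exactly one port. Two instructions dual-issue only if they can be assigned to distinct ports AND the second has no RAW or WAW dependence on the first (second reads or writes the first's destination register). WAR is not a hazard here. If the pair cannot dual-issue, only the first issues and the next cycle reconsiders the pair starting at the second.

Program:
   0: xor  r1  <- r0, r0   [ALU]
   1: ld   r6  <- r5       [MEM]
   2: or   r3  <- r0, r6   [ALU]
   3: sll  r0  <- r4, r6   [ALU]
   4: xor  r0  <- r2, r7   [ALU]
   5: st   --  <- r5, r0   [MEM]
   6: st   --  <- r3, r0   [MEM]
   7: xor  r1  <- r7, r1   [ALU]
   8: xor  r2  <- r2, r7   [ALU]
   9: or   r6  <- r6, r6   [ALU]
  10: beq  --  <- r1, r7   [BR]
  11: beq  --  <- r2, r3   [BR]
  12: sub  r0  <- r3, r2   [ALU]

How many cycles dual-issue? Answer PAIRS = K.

c0: i0,i1 xor.ALU;ld.MEM  2-wide
c1: i2,i3 or.ALU;sll.ALU  2-wide
c2: i4 xor.ALU  RAW r0
c3: i5 st.MEM  no-port MEM/MEM
c4: i6,i7 st.MEM;xor.ALU  2-wide
c5: i8,i9 xor.ALU;or.ALU  2-wide
c6: i10 beq.BR  no-port BR/BR
c7: i11,i12 beq.BR;sub.ALU  2-wide

PAIRS = 5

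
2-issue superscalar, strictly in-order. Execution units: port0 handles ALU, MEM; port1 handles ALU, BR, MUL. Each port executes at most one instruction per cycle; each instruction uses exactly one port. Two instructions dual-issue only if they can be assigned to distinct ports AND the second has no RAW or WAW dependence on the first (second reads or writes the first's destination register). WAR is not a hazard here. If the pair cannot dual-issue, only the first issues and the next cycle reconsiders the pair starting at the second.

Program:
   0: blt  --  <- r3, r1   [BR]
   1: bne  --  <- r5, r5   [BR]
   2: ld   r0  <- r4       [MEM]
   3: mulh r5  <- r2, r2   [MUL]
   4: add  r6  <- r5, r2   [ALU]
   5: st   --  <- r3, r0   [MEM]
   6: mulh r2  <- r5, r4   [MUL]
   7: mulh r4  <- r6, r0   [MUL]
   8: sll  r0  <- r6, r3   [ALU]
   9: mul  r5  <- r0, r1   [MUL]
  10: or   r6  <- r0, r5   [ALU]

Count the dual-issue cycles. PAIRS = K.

PAIRS = 3

c0: i0 blt.BR  no-port BR/BR
c1: i1+i2 bne.BR+ld.MEM  pair
c2: i3 mulh.MUL  RAW r5
c3: i4+i5 add.ALU+st.MEM  pair
c4: i6 mulh.MUL  no-port MUL/MUL
c5: i7+i8 mulh.MUL+sll.ALU  pair
c6: i9 mul.MUL  RAW r5
c7: i10 or.ALU  tail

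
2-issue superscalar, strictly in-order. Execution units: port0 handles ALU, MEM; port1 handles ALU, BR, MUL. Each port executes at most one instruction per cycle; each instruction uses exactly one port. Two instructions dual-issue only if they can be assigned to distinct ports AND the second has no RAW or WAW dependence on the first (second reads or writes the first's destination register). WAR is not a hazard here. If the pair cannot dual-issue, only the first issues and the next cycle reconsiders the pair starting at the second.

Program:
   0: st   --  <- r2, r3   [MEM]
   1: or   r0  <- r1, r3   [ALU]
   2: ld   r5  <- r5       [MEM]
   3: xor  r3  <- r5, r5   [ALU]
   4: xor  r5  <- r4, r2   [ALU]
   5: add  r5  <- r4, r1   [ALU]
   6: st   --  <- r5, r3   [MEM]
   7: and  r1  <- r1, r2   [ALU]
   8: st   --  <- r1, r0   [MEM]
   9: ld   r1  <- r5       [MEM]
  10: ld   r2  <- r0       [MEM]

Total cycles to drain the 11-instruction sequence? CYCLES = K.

#0 head=0: st/or i0+i1 2-wide
#1 head=2: ld i2 RAW r5
#2 head=3: xor/xor i3+i4 2-wide
#3 head=5: add i5 RAW r5
#4 head=6: st/and i6+i7 2-wide
#5 head=8: st i8 no-port MEM/MEM
#6 head=9: ld i9 no-port MEM/MEM
#7 head=10: ld i10 tail

CYCLES = 8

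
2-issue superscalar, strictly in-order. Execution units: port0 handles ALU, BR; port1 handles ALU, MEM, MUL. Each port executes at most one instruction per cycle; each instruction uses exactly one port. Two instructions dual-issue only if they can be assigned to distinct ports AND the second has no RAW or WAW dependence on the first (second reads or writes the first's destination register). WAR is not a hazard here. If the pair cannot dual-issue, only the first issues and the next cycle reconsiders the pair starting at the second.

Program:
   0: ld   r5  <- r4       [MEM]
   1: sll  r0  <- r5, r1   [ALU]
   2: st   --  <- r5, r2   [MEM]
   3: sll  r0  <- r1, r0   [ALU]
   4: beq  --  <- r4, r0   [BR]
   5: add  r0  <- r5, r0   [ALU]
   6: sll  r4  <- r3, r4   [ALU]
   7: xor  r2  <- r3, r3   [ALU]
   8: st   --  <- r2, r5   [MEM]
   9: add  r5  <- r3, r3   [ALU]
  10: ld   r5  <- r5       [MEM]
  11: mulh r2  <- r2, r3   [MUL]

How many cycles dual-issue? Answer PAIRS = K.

PAIRS = 4

0. ld @i0  | RAW r5
1. sll+st @i1,i2  | dual
2. sll @i3  | RAW r0
3. beq+add @i4,i5  | dual
4. sll+xor @i6,i7  | dual
5. st+add @i8,i9  | dual
6. ld @i10  | no-port MEM/MUL
7. mulh @i11  | tail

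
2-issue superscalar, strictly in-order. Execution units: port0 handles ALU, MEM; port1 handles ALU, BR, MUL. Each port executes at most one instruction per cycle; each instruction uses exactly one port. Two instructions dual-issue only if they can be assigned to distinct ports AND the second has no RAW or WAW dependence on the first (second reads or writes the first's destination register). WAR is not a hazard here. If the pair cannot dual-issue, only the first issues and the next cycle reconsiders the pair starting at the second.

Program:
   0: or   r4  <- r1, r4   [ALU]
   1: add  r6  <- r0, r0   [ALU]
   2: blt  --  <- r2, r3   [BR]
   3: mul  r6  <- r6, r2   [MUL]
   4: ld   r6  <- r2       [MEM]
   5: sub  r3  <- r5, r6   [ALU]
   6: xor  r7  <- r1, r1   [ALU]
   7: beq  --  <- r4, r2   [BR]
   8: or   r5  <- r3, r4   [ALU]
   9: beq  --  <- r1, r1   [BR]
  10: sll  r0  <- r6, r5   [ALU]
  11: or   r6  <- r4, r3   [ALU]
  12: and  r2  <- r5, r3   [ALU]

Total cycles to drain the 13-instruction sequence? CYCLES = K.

CYCLES = 8

  cy0 -> i0&i1 (or.ALU+add.ALU) dual
  cy1 -> i2 (blt.BR) no-port BR/MUL
  cy2 -> i3 (mul.MUL) WAW r6
  cy3 -> i4 (ld.MEM) RAW r6
  cy4 -> i5&i6 (sub.ALU+xor.ALU) dual
  cy5 -> i7&i8 (beq.BR+or.ALU) dual
  cy6 -> i9&i10 (beq.BR+sll.ALU) dual
  cy7 -> i11&i12 (or.ALU+and.ALU) dual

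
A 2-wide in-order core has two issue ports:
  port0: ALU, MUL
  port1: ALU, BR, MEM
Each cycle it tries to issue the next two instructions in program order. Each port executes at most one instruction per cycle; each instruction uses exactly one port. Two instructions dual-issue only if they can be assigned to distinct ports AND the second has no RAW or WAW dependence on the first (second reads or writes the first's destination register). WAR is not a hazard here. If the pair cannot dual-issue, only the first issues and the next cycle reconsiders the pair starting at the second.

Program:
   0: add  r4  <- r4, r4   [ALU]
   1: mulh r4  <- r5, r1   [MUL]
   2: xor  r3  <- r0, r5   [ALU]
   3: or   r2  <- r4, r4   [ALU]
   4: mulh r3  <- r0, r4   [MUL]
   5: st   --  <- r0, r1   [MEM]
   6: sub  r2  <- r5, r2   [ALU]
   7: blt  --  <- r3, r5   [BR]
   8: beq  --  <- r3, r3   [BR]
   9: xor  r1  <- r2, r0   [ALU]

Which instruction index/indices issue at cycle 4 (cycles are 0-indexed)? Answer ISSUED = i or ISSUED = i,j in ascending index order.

t=0 i0:add ; WAW r4
t=1 i1/i2:mulh/xor ; dual
t=2 i3/i4:or/mulh ; dual
t=3 i5/i6:st/sub ; dual
t=4 i7:blt ; no-port BR/BR
t=5 i8/i9:beq/xor ; dual

ISSUED = 7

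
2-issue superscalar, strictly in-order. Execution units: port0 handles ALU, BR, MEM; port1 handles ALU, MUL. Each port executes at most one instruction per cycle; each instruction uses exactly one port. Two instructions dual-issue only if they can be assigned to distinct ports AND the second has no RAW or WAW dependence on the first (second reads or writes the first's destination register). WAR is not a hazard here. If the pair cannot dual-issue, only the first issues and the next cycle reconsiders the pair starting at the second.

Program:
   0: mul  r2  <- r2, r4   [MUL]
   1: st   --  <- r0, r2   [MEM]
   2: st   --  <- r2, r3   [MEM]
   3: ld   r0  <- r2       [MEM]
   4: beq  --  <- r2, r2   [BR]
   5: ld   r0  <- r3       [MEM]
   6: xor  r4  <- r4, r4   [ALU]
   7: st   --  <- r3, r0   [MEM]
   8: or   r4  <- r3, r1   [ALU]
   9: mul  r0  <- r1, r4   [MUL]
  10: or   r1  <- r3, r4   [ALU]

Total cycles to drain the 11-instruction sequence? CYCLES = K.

CYCLES = 8

t=0 i0:mul.MUL ; RAW r2
t=1 i1:st.MEM ; no-port MEM/MEM
t=2 i2:st.MEM ; no-port MEM/MEM
t=3 i3:ld.MEM ; no-port MEM/BR
t=4 i4:beq.BR ; no-port BR/MEM
t=5 i5+i6:ld.MEM xor.ALU ; 2-wide
t=6 i7+i8:st.MEM or.ALU ; 2-wide
t=7 i9+i10:mul.MUL or.ALU ; 2-wide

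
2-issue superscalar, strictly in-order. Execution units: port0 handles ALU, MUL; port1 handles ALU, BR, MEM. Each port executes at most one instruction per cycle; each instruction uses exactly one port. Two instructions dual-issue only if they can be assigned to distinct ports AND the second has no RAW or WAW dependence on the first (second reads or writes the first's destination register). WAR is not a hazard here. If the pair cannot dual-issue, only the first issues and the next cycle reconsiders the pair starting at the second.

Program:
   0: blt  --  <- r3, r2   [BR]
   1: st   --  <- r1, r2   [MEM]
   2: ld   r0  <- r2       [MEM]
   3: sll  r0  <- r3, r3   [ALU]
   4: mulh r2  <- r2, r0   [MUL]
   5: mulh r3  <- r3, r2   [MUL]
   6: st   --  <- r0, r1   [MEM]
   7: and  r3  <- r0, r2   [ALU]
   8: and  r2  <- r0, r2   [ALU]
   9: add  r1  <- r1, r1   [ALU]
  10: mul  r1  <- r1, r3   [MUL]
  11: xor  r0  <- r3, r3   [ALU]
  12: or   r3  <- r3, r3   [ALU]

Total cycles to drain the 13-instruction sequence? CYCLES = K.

#0 head=0: blt.BR i0 no-port BR/MEM
#1 head=1: st.MEM i1 no-port MEM/MEM
#2 head=2: ld.MEM i2 WAW r0
#3 head=3: sll.ALU i3 RAW r0
#4 head=4: mulh.MUL i4 no-port MUL/MUL
#5 head=5: mulh.MUL st.MEM i5+i6 2-wide
#6 head=7: and.ALU and.ALU i7+i8 2-wide
#7 head=9: add.ALU i9 RAW+WAW r1
#8 head=10: mul.MUL xor.ALU i10+i11 2-wide
#9 head=12: or.ALU i12 tail

CYCLES = 10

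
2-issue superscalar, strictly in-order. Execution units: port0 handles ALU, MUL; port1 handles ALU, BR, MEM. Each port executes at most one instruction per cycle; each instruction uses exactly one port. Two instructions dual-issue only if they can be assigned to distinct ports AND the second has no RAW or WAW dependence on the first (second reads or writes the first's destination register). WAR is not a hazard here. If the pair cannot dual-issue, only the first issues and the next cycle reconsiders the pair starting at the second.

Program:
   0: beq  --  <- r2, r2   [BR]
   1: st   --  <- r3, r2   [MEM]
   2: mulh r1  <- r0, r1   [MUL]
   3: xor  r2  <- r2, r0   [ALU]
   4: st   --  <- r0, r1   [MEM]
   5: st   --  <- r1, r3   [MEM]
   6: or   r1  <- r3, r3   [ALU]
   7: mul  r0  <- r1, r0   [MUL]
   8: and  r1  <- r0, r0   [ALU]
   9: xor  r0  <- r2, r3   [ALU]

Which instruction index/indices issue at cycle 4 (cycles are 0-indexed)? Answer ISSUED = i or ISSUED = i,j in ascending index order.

t=0 i0:beq.BR ; no-port BR/MEM
t=1 i1&i2:st.MEM+mulh.MUL ; pair
t=2 i3&i4:xor.ALU+st.MEM ; pair
t=3 i5&i6:st.MEM+or.ALU ; pair
t=4 i7:mul.MUL ; RAW r0
t=5 i8&i9:and.ALU+xor.ALU ; pair

ISSUED = 7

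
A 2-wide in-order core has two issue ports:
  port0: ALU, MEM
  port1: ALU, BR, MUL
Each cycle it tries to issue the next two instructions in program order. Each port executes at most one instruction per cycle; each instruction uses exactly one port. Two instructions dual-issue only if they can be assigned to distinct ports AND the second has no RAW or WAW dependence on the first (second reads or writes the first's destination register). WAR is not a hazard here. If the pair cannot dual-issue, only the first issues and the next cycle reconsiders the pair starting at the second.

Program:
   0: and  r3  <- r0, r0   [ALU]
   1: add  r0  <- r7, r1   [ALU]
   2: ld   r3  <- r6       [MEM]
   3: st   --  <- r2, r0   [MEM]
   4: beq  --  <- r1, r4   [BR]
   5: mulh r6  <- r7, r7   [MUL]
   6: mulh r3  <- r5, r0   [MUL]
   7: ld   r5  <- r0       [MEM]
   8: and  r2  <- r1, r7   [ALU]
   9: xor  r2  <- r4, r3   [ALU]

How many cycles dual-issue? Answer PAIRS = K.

c0: i0&i1 and add  dual
c1: i2 ld  no-port MEM/MEM
c2: i3&i4 st beq  dual
c3: i5 mulh  no-port MUL/MUL
c4: i6&i7 mulh ld  dual
c5: i8 and  WAW r2
c6: i9 xor  tail

PAIRS = 3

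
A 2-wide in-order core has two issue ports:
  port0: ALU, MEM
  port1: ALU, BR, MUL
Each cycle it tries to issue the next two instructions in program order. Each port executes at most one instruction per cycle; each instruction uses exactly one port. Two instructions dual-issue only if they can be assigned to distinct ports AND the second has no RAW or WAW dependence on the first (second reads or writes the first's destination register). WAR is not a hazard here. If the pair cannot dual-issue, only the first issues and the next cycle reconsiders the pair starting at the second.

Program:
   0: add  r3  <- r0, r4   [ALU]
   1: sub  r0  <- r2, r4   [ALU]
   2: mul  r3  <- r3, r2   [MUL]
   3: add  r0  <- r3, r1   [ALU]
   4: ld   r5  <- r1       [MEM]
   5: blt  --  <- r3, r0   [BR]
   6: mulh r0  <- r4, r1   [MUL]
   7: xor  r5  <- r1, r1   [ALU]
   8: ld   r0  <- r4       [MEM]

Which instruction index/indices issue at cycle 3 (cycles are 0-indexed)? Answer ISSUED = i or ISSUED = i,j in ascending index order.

0. add sub @i0+i1  | pair
1. mul @i2  | RAW r3
2. add ld @i3+i4  | pair
3. blt @i5  | no-port BR/MUL
4. mulh xor @i6+i7  | pair
5. ld @i8  | tail

ISSUED = 5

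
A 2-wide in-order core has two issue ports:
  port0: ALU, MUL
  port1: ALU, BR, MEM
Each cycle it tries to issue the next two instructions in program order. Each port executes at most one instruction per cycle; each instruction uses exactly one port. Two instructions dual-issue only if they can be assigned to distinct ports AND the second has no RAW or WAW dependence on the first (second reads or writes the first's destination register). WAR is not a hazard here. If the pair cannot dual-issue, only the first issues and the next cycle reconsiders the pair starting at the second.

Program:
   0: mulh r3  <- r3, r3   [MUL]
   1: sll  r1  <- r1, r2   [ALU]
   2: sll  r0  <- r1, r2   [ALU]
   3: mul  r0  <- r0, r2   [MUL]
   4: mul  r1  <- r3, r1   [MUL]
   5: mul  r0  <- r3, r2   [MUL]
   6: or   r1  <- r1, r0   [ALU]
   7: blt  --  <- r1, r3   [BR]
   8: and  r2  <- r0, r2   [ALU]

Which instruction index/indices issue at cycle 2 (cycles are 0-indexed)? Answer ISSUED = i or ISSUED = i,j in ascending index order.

ISSUED = 3

c0: i0+i1 mulh;sll  pair
c1: i2 sll  RAW+WAW r0
c2: i3 mul  no-port MUL/MUL
c3: i4 mul  no-port MUL/MUL
c4: i5 mul  RAW r0
c5: i6 or  RAW r1
c6: i7+i8 blt;and  pair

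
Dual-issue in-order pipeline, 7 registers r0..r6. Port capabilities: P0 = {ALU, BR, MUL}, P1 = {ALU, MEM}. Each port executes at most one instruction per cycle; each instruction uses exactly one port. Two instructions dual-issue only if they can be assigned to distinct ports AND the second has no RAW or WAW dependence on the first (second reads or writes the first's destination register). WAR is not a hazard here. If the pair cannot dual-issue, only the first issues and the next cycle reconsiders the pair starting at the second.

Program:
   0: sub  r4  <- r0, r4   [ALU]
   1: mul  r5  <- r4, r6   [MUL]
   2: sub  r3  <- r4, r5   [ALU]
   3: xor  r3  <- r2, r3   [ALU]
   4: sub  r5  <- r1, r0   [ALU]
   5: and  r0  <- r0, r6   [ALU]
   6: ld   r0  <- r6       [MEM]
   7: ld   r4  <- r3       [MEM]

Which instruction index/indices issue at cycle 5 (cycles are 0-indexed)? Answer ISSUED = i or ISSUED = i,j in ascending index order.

ISSUED = 6

  cy0 -> i0 (sub) RAW r4
  cy1 -> i1 (mul) RAW r5
  cy2 -> i2 (sub) RAW+WAW r3
  cy3 -> i3/i4 (xor+sub) dual
  cy4 -> i5 (and) WAW r0
  cy5 -> i6 (ld) no-port MEM/MEM
  cy6 -> i7 (ld) tail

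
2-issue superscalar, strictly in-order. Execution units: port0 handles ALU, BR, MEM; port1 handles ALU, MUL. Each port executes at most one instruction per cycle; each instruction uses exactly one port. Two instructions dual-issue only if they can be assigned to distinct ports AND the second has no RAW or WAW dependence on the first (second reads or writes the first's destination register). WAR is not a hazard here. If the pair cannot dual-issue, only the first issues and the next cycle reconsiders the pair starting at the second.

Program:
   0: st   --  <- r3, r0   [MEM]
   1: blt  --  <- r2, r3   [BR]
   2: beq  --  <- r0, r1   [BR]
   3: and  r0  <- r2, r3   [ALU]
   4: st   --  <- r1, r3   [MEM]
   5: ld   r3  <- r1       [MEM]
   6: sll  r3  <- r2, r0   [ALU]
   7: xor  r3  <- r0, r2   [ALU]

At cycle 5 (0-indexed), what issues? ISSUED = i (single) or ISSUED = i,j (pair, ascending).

[0] i0  st  -- no-port MEM/BR
[1] i1  blt  -- no-port BR/BR
[2] i2&i3  beq and  -- dual
[3] i4  st  -- no-port MEM/MEM
[4] i5  ld  -- WAW r3
[5] i6  sll  -- WAW r3
[6] i7  xor  -- tail

ISSUED = 6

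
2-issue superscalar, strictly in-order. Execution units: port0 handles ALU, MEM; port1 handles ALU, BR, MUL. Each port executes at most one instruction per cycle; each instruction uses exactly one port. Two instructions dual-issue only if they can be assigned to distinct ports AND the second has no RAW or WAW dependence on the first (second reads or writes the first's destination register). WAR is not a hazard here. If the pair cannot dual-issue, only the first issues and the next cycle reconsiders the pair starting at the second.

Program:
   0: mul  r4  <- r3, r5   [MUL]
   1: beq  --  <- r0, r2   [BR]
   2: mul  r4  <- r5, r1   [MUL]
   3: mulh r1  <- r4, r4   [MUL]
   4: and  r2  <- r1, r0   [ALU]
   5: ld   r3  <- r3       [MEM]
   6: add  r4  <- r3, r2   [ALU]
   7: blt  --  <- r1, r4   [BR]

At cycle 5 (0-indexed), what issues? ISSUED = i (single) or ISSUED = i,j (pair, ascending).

#0 head=0: mul.MUL i0 no-port MUL/BR
#1 head=1: beq.BR i1 no-port BR/MUL
#2 head=2: mul.MUL i2 no-port MUL/MUL
#3 head=3: mulh.MUL i3 RAW r1
#4 head=4: and.ALU ld.MEM i4+i5 pair
#5 head=6: add.ALU i6 RAW r4
#6 head=7: blt.BR i7 tail

ISSUED = 6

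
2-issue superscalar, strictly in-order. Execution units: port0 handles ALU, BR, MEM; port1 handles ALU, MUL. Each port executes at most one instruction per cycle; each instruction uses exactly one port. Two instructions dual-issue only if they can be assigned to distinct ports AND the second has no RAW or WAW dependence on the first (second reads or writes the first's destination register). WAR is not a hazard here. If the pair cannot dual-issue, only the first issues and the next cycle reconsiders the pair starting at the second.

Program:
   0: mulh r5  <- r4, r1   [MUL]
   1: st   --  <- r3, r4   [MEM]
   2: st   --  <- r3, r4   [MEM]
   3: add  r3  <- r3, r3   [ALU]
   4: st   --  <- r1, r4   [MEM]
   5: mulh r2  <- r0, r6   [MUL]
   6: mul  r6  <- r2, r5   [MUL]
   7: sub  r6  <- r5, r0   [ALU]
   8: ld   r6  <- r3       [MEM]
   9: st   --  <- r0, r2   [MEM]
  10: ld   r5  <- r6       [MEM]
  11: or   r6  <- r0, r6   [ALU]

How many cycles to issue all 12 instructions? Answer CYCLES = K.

CYCLES = 8

t=0 i0/i1:mulh.MUL/st.MEM ; 2-wide
t=1 i2/i3:st.MEM/add.ALU ; 2-wide
t=2 i4/i5:st.MEM/mulh.MUL ; 2-wide
t=3 i6:mul.MUL ; WAW r6
t=4 i7:sub.ALU ; WAW r6
t=5 i8:ld.MEM ; no-port MEM/MEM
t=6 i9:st.MEM ; no-port MEM/MEM
t=7 i10/i11:ld.MEM/or.ALU ; 2-wide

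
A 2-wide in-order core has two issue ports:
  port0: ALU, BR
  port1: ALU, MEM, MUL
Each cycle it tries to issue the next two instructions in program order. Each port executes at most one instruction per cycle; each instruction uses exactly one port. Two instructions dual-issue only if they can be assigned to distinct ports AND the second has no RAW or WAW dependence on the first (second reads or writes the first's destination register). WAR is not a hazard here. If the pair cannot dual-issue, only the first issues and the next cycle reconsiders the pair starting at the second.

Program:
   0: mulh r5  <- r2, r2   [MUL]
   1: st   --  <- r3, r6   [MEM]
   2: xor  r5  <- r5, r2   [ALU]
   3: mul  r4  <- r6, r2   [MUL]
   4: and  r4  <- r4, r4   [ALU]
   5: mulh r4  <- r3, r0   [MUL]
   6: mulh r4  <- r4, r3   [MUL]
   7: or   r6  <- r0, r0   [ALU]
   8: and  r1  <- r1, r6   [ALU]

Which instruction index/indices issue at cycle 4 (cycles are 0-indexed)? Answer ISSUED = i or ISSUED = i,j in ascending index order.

c0: i0 mulh.MUL  no-port MUL/MEM
c1: i1+i2 st.MEM xor.ALU  dual
c2: i3 mul.MUL  RAW+WAW r4
c3: i4 and.ALU  WAW r4
c4: i5 mulh.MUL  no-port MUL/MUL
c5: i6+i7 mulh.MUL or.ALU  dual
c6: i8 and.ALU  tail

ISSUED = 5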